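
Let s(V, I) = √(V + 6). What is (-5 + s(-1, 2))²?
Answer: (5 - √5)² ≈ 7.6393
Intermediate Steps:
s(V, I) = √(6 + V)
(-5 + s(-1, 2))² = (-5 + √(6 - 1))² = (-5 + √5)²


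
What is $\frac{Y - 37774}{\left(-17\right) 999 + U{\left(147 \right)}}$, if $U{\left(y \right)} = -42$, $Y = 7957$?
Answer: $\frac{9939}{5675} \approx 1.7514$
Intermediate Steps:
$\frac{Y - 37774}{\left(-17\right) 999 + U{\left(147 \right)}} = \frac{7957 - 37774}{\left(-17\right) 999 - 42} = - \frac{29817}{-16983 - 42} = - \frac{29817}{-17025} = \left(-29817\right) \left(- \frac{1}{17025}\right) = \frac{9939}{5675}$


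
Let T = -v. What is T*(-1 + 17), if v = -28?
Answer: 448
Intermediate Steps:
T = 28 (T = -1*(-28) = 28)
T*(-1 + 17) = 28*(-1 + 17) = 28*16 = 448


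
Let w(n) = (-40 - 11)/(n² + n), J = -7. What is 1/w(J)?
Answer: -14/17 ≈ -0.82353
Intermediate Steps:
w(n) = -51/(n + n²)
1/w(J) = 1/(-51/(-7*(1 - 7))) = 1/(-51*(-⅐)/(-6)) = 1/(-51*(-⅐)*(-⅙)) = 1/(-17/14) = -14/17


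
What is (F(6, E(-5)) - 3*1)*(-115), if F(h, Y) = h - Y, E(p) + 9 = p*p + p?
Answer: 920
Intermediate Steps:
E(p) = -9 + p + p² (E(p) = -9 + (p*p + p) = -9 + (p² + p) = -9 + (p + p²) = -9 + p + p²)
(F(6, E(-5)) - 3*1)*(-115) = ((6 - (-9 - 5 + (-5)²)) - 3*1)*(-115) = ((6 - (-9 - 5 + 25)) - 3)*(-115) = ((6 - 1*11) - 3)*(-115) = ((6 - 11) - 3)*(-115) = (-5 - 3)*(-115) = -8*(-115) = 920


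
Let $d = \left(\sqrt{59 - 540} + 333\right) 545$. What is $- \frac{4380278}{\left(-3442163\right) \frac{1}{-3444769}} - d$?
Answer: $- \frac{15713746817837}{3442163} - 545 i \sqrt{481} \approx -4.5651 \cdot 10^{6} - 11953.0 i$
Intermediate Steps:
$d = 181485 + 545 i \sqrt{481}$ ($d = \left(\sqrt{-481} + 333\right) 545 = \left(i \sqrt{481} + 333\right) 545 = \left(333 + i \sqrt{481}\right) 545 = 181485 + 545 i \sqrt{481} \approx 1.8149 \cdot 10^{5} + 11953.0 i$)
$- \frac{4380278}{\left(-3442163\right) \frac{1}{-3444769}} - d = - \frac{4380278}{\left(-3442163\right) \frac{1}{-3444769}} - \left(181485 + 545 i \sqrt{481}\right) = - \frac{4380278}{\left(-3442163\right) \left(- \frac{1}{3444769}\right)} - \left(181485 + 545 i \sqrt{481}\right) = - \frac{4380278}{\frac{3442163}{3444769}} - \left(181485 + 545 i \sqrt{481}\right) = \left(-4380278\right) \frac{3444769}{3442163} - \left(181485 + 545 i \sqrt{481}\right) = - \frac{15089045865782}{3442163} - \left(181485 + 545 i \sqrt{481}\right) = - \frac{15713746817837}{3442163} - 545 i \sqrt{481}$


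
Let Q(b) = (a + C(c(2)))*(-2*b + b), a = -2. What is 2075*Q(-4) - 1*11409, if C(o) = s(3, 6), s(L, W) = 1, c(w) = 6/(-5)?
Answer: -19709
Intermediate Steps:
c(w) = -6/5 (c(w) = 6*(-⅕) = -6/5)
C(o) = 1
Q(b) = b (Q(b) = (-2 + 1)*(-2*b + b) = -(-1)*b = b)
2075*Q(-4) - 1*11409 = 2075*(-4) - 1*11409 = -8300 - 11409 = -19709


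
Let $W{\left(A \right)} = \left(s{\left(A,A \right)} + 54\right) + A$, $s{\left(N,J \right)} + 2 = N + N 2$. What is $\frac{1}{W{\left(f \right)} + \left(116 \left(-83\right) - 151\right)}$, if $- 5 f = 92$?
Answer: $- \frac{5}{49003} \approx -0.00010203$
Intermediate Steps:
$f = - \frac{92}{5}$ ($f = \left(- \frac{1}{5}\right) 92 = - \frac{92}{5} \approx -18.4$)
$s{\left(N,J \right)} = -2 + 3 N$ ($s{\left(N,J \right)} = -2 + \left(N + N 2\right) = -2 + \left(N + 2 N\right) = -2 + 3 N$)
$W{\left(A \right)} = 52 + 4 A$ ($W{\left(A \right)} = \left(\left(-2 + 3 A\right) + 54\right) + A = \left(52 + 3 A\right) + A = 52 + 4 A$)
$\frac{1}{W{\left(f \right)} + \left(116 \left(-83\right) - 151\right)} = \frac{1}{\left(52 + 4 \left(- \frac{92}{5}\right)\right) + \left(116 \left(-83\right) - 151\right)} = \frac{1}{\left(52 - \frac{368}{5}\right) - 9779} = \frac{1}{- \frac{108}{5} - 9779} = \frac{1}{- \frac{49003}{5}} = - \frac{5}{49003}$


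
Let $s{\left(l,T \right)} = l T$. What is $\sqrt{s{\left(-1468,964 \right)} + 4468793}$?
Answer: $\sqrt{3053641} \approx 1747.5$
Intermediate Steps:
$s{\left(l,T \right)} = T l$
$\sqrt{s{\left(-1468,964 \right)} + 4468793} = \sqrt{964 \left(-1468\right) + 4468793} = \sqrt{-1415152 + 4468793} = \sqrt{3053641}$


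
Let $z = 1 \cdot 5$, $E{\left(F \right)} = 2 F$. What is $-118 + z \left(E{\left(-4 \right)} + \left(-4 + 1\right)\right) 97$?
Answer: $-5453$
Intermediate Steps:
$z = 5$
$-118 + z \left(E{\left(-4 \right)} + \left(-4 + 1\right)\right) 97 = -118 + 5 \left(2 \left(-4\right) + \left(-4 + 1\right)\right) 97 = -118 + 5 \left(-8 - 3\right) 97 = -118 + 5 \left(-11\right) 97 = -118 - 5335 = -5453$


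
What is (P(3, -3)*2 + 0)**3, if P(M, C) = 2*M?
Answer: 1728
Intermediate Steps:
(P(3, -3)*2 + 0)**3 = ((2*3)*2 + 0)**3 = (6*2 + 0)**3 = (12 + 0)**3 = 12**3 = 1728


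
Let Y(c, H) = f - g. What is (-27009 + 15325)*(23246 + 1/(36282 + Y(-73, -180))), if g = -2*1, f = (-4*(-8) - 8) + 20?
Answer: -2466728092569/9082 ≈ -2.7161e+8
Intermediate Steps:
f = 44 (f = (32 - 8) + 20 = 24 + 20 = 44)
g = -2
Y(c, H) = 46 (Y(c, H) = 44 - 1*(-2) = 44 + 2 = 46)
(-27009 + 15325)*(23246 + 1/(36282 + Y(-73, -180))) = (-27009 + 15325)*(23246 + 1/(36282 + 46)) = -11684*(23246 + 1/36328) = -11684*844480689/36328 = -2466728092569/9082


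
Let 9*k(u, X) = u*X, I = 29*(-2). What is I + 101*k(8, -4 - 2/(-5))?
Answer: -1906/5 ≈ -381.20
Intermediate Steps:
I = -58
k(u, X) = X*u/9 (k(u, X) = (u*X)/9 = (X*u)/9 = X*u/9)
I + 101*k(8, -4 - 2/(-5)) = -58 + 101*((1/9)*(-4 - 2/(-5))*8) = -58 + 101*((1/9)*(-4 - 2*(-1)/5)*8) = -58 + 101*((1/9)*(-4 - 1*(-2/5))*8) = -58 + 101*((1/9)*(-4 + 2/5)*8) = -58 + 101*((1/9)*(-18/5)*8) = -58 + 101*(-16/5) = -58 - 1616/5 = -1906/5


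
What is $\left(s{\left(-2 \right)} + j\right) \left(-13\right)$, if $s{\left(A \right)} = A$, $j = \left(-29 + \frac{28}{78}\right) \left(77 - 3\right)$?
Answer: $\frac{82736}{3} \approx 27579.0$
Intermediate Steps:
$j = - \frac{82658}{39}$ ($j = \left(-29 + 28 \cdot \frac{1}{78}\right) 74 = \left(-29 + \frac{14}{39}\right) 74 = \left(- \frac{1117}{39}\right) 74 = - \frac{82658}{39} \approx -2119.4$)
$\left(s{\left(-2 \right)} + j\right) \left(-13\right) = \left(-2 - \frac{82658}{39}\right) \left(-13\right) = \left(- \frac{82736}{39}\right) \left(-13\right) = \frac{82736}{3}$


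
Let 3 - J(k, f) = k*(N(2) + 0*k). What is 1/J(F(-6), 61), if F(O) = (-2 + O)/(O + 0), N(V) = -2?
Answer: 3/17 ≈ 0.17647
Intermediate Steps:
F(O) = (-2 + O)/O
J(k, f) = 3 + 2*k (J(k, f) = 3 - k*(-2 + 0*k) = 3 - k*(-2 + 0) = 3 - k*(-2) = 3 - (-2)*k = 3 + 2*k)
1/J(F(-6), 61) = 1/(3 + 2*((-2 - 6)/(-6))) = 1/(3 + 2*(-1/6*(-8))) = 1/(3 + 2*(4/3)) = 1/(3 + 8/3) = 1/(17/3) = 3/17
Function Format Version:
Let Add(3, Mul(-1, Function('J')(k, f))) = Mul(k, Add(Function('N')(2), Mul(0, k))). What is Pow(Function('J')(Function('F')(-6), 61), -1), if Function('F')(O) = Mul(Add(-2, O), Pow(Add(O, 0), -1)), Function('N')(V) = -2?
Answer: Rational(3, 17) ≈ 0.17647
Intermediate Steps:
Function('F')(O) = Mul(Pow(O, -1), Add(-2, O)) (Function('F')(O) = Mul(Add(-2, O), Pow(O, -1)) = Mul(Pow(O, -1), Add(-2, O)))
Function('J')(k, f) = Add(3, Mul(2, k)) (Function('J')(k, f) = Add(3, Mul(-1, Mul(k, Add(-2, Mul(0, k))))) = Add(3, Mul(-1, Mul(k, Add(-2, 0)))) = Add(3, Mul(-1, Mul(k, -2))) = Add(3, Mul(-1, Mul(-2, k))) = Add(3, Mul(2, k)))
Pow(Function('J')(Function('F')(-6), 61), -1) = Pow(Add(3, Mul(2, Mul(Pow(-6, -1), Add(-2, -6)))), -1) = Pow(Add(3, Mul(2, Mul(Rational(-1, 6), -8))), -1) = Pow(Add(3, Mul(2, Rational(4, 3))), -1) = Pow(Add(3, Rational(8, 3)), -1) = Pow(Rational(17, 3), -1) = Rational(3, 17)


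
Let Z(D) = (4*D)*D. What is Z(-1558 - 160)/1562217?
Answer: 11806096/1562217 ≈ 7.5573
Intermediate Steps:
Z(D) = 4*D²
Z(-1558 - 160)/1562217 = (4*(-1558 - 160)²)/1562217 = (4*(-1718)²)*(1/1562217) = (4*2951524)*(1/1562217) = 11806096*(1/1562217) = 11806096/1562217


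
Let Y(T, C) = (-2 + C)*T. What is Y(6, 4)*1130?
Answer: 13560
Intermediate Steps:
Y(T, C) = T*(-2 + C)
Y(6, 4)*1130 = (6*(-2 + 4))*1130 = (6*2)*1130 = 12*1130 = 13560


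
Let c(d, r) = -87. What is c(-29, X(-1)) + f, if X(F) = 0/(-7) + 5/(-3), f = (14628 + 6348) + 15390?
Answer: 36279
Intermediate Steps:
f = 36366 (f = 20976 + 15390 = 36366)
X(F) = -5/3 (X(F) = 0*(-⅐) + 5*(-⅓) = 0 - 5/3 = -5/3)
c(-29, X(-1)) + f = -87 + 36366 = 36279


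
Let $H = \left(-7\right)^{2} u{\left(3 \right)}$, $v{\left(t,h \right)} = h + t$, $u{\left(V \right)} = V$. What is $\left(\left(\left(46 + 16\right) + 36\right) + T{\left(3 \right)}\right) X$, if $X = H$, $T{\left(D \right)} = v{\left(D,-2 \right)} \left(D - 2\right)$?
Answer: $14553$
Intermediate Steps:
$T{\left(D \right)} = \left(-2 + D\right)^{2}$ ($T{\left(D \right)} = \left(-2 + D\right) \left(D - 2\right) = \left(-2 + D\right) \left(-2 + D\right) = \left(-2 + D\right)^{2}$)
$H = 147$ ($H = \left(-7\right)^{2} \cdot 3 = 49 \cdot 3 = 147$)
$X = 147$
$\left(\left(\left(46 + 16\right) + 36\right) + T{\left(3 \right)}\right) X = \left(\left(\left(46 + 16\right) + 36\right) + \left(-2 + 3\right)^{2}\right) 147 = \left(\left(62 + 36\right) + 1^{2}\right) 147 = \left(98 + 1\right) 147 = 99 \cdot 147 = 14553$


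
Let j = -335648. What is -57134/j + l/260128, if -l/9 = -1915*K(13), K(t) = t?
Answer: 2814555181/2728482592 ≈ 1.0315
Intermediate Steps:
l = 224055 (l = -(-17235)*13 = -9*(-24895) = 224055)
-57134/j + l/260128 = -57134/(-335648) + 224055/260128 = -57134*(-1/335648) + 224055*(1/260128) = 28567/167824 + 224055/260128 = 2814555181/2728482592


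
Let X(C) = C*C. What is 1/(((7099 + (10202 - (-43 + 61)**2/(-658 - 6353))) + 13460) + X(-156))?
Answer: 779/42920599 ≈ 1.8150e-5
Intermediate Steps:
X(C) = C**2
1/(((7099 + (10202 - (-43 + 61)**2/(-658 - 6353))) + 13460) + X(-156)) = 1/(((7099 + (10202 - (-43 + 61)**2/(-658 - 6353))) + 13460) + (-156)**2) = 1/(((7099 + (10202 - 18**2/(-7011))) + 13460) + 24336) = 1/(((7099 + (10202 - 324*(-1)/7011)) + 13460) + 24336) = 1/(((7099 + (10202 - 1*(-36/779))) + 13460) + 24336) = 1/(((7099 + (10202 + 36/779)) + 13460) + 24336) = 1/(((7099 + 7947394/779) + 13460) + 24336) = 1/((13477515/779 + 13460) + 24336) = 1/(23962855/779 + 24336) = 1/(42920599/779) = 779/42920599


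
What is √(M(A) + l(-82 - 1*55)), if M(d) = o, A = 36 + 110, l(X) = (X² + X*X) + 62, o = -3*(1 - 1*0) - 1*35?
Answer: √37562 ≈ 193.81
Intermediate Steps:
o = -38 (o = -3*(1 + 0) - 35 = -3*1 - 35 = -3 - 35 = -38)
l(X) = 62 + 2*X² (l(X) = (X² + X²) + 62 = 2*X² + 62 = 62 + 2*X²)
A = 146
M(d) = -38
√(M(A) + l(-82 - 1*55)) = √(-38 + (62 + 2*(-82 - 1*55)²)) = √(-38 + (62 + 2*(-82 - 55)²)) = √(-38 + (62 + 2*(-137)²)) = √(-38 + (62 + 2*18769)) = √(-38 + (62 + 37538)) = √(-38 + 37600) = √37562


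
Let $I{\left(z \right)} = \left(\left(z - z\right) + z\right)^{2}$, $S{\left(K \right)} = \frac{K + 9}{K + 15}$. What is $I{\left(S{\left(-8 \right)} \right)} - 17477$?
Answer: $- \frac{856372}{49} \approx -17477.0$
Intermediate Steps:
$S{\left(K \right)} = \frac{9 + K}{15 + K}$
$I{\left(z \right)} = z^{2}$ ($I{\left(z \right)} = \left(0 + z\right)^{2} = z^{2}$)
$I{\left(S{\left(-8 \right)} \right)} - 17477 = \left(\frac{9 - 8}{15 - 8}\right)^{2} - 17477 = \left(\frac{1}{7} \cdot 1\right)^{2} - 17477 = \left(\frac{1}{7}\right)^{2} - 17477 = \frac{1}{49} - 17477 = - \frac{856372}{49}$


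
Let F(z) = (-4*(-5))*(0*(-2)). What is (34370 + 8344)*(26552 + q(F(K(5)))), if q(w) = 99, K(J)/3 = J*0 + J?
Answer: 1138370814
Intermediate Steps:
K(J) = 3*J (K(J) = 3*(J*0 + J) = 3*(0 + J) = 3*J)
F(z) = 0 (F(z) = 20*0 = 0)
(34370 + 8344)*(26552 + q(F(K(5)))) = (34370 + 8344)*(26552 + 99) = 42714*26651 = 1138370814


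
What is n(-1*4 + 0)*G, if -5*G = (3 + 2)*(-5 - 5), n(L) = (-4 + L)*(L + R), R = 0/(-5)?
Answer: 320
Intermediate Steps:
R = 0 (R = 0*(-⅕) = 0)
n(L) = L*(-4 + L) (n(L) = (-4 + L)*(L + 0) = (-4 + L)*L = L*(-4 + L))
G = 10 (G = -(3 + 2)*(-5 - 5)/5 = -(-10) = -⅕*(-50) = 10)
n(-1*4 + 0)*G = ((-1*4 + 0)*(-4 + (-1*4 + 0)))*10 = ((-4 + 0)*(-4 + (-4 + 0)))*10 = -4*(-4 - 4)*10 = -4*(-8)*10 = 32*10 = 320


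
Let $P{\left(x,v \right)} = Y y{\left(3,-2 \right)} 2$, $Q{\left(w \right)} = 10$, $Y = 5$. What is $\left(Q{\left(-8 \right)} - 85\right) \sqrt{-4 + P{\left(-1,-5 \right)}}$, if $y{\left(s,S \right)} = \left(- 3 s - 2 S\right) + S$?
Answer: $- 75 i \sqrt{74} \approx - 645.17 i$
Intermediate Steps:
$y{\left(s,S \right)} = - S - 3 s$
$P{\left(x,v \right)} = -70$ ($P{\left(x,v \right)} = 5 \left(\left(-1\right) \left(-2\right) - 9\right) 2 = 5 \left(2 - 9\right) 2 = 5 \left(-7\right) 2 = \left(-35\right) 2 = -70$)
$\left(Q{\left(-8 \right)} - 85\right) \sqrt{-4 + P{\left(-1,-5 \right)}} = \left(10 - 85\right) \sqrt{-4 - 70} = - 75 \sqrt{-74} = - 75 i \sqrt{74}$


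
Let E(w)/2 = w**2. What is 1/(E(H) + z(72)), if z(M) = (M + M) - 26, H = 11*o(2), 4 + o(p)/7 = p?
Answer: 1/47550 ≈ 2.1030e-5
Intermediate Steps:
o(p) = -28 + 7*p
H = -154 (H = 11*(-28 + 7*2) = 11*(-28 + 14) = 11*(-14) = -154)
E(w) = 2*w**2
z(M) = -26 + 2*M (z(M) = 2*M - 26 = -26 + 2*M)
1/(E(H) + z(72)) = 1/(2*(-154)**2 + (-26 + 2*72)) = 1/(2*23716 + (-26 + 144)) = 1/(47432 + 118) = 1/47550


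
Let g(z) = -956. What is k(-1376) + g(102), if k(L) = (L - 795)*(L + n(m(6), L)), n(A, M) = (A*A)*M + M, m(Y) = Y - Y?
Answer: 5973636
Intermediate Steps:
m(Y) = 0
n(A, M) = M + M*A**2 (n(A, M) = A**2*M + M = M*A**2 + M = M + M*A**2)
k(L) = 2*L*(-795 + L) (k(L) = (L - 795)*(L + L*(1 + 0**2)) = (-795 + L)*(L + L*(1 + 0)) = (-795 + L)*(L + L*1) = (-795 + L)*(L + L) = (-795 + L)*(2*L) = 2*L*(-795 + L))
k(-1376) + g(102) = 2*(-1376)*(-795 - 1376) - 956 = 2*(-1376)*(-2171) - 956 = 5974592 - 956 = 5973636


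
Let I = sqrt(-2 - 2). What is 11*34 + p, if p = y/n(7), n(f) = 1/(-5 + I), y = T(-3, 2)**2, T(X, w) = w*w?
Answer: 294 + 32*I ≈ 294.0 + 32.0*I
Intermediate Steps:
T(X, w) = w**2
I = 2*I (I = sqrt(-4) = 2*I ≈ 2.0*I)
y = 16 (y = (2**2)**2 = 4**2 = 16)
n(f) = (-5 - 2*I)/29 (n(f) = 1/(-5 + 2*I) = (-5 - 2*I)/29)
p = 464*(-5/29 + 2*I/29) (p = 16/(-5/29 - 2*I/29) = 16*(29*(-5/29 + 2*I/29)) = 464*(-5/29 + 2*I/29) ≈ -80.0 + 32.0*I)
11*34 + p = 11*34 + (-80 + 32*I) = 374 + (-80 + 32*I) = 294 + 32*I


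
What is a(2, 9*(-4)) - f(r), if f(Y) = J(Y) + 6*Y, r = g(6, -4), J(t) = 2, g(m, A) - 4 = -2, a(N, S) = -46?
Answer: -60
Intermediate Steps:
g(m, A) = 2 (g(m, A) = 4 - 2 = 2)
r = 2
f(Y) = 2 + 6*Y
a(2, 9*(-4)) - f(r) = -46 - (2 + 6*2) = -46 - (2 + 12) = -46 - 1*14 = -46 - 14 = -60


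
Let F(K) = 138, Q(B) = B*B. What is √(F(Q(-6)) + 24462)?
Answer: 10*√246 ≈ 156.84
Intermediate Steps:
Q(B) = B²
√(F(Q(-6)) + 24462) = √(138 + 24462) = √24600 = 10*√246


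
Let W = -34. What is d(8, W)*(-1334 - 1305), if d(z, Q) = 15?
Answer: -39585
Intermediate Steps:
d(8, W)*(-1334 - 1305) = 15*(-1334 - 1305) = 15*(-2639) = -39585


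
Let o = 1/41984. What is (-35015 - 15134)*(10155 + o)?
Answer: -21380901830629/41984 ≈ -5.0926e+8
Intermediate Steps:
o = 1/41984 ≈ 2.3819e-5
(-35015 - 15134)*(10155 + o) = (-35015 - 15134)*(10155 + 1/41984) = -50149*426347521/41984 = -21380901830629/41984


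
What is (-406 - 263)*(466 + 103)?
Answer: -380661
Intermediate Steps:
(-406 - 263)*(466 + 103) = -669*569 = -380661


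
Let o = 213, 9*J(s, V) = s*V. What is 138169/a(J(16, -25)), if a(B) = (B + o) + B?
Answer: 1243521/1117 ≈ 1113.3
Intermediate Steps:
J(s, V) = V*s/9 (J(s, V) = (s*V)/9 = (V*s)/9 = V*s/9)
a(B) = 213 + 2*B (a(B) = (B + 213) + B = (213 + B) + B = 213 + 2*B)
138169/a(J(16, -25)) = 138169/(213 + 2*((1/9)*(-25)*16)) = 138169/(213 + 2*(-400/9)) = 138169/(213 - 800/9) = 138169/(1117/9) = 138169*(9/1117) = 1243521/1117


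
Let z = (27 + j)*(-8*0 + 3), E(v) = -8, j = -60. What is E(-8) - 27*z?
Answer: 2665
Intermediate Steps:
z = -99 (z = (27 - 60)*(-8*0 + 3) = -33*(0 + 3) = -33*3 = -99)
E(-8) - 27*z = -8 - 27*(-99) = -8 + 2673 = 2665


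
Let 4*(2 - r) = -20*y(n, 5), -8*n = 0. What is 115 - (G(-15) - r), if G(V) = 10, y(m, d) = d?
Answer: 132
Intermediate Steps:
n = 0 (n = -1/8*0 = 0)
r = 27 (r = 2 - (-5)*5 = 2 - 1/4*(-100) = 2 + 25 = 27)
115 - (G(-15) - r) = 115 - (10 - 1*27) = 115 - (10 - 27) = 115 - 1*(-17) = 115 + 17 = 132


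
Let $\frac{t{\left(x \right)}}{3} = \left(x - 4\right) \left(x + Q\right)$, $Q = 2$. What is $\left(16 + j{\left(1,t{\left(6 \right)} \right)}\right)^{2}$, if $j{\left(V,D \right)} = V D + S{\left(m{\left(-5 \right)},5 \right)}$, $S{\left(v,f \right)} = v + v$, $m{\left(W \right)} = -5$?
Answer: $2916$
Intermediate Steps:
$S{\left(v,f \right)} = 2 v$
$t{\left(x \right)} = 3 \left(-4 + x\right) \left(2 + x\right)$ ($t{\left(x \right)} = 3 \left(x - 4\right) \left(x + 2\right) = 3 \left(x - 4\right) \left(2 + x\right) = 3 \left(-4 + x\right) \left(2 + x\right)$)
$j{\left(V,D \right)} = -10 + D V$ ($j{\left(V,D \right)} = V D + 2 \left(-5\right) = D V - 10 = -10 + D V$)
$\left(16 + j{\left(1,t{\left(6 \right)} \right)}\right)^{2} = \left(16 - \left(10 - \left(-24 - 36 + 3 \cdot 6^{2}\right) 1\right)\right)^{2} = \left(16 - \left(10 - \left(-24 - 36 + 3 \cdot 36\right) 1\right)\right)^{2} = \left(16 - \left(10 - \left(-24 - 36 + 108\right) 1\right)\right)^{2} = \left(16 + \left(-10 + 48 \cdot 1\right)\right)^{2} = \left(16 + \left(-10 + 48\right)\right)^{2} = \left(16 + 38\right)^{2} = 54^{2} = 2916$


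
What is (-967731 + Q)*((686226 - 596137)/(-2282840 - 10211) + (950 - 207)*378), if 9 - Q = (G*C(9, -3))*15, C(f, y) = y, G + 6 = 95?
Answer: -620645751543363405/2293051 ≈ -2.7066e+11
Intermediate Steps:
G = 89 (G = -6 + 95 = 89)
Q = 4014 (Q = 9 - 89*(-3)*15 = 9 - (-267)*15 = 9 - 1*(-4005) = 9 + 4005 = 4014)
(-967731 + Q)*((686226 - 596137)/(-2282840 - 10211) + (950 - 207)*378) = (-967731 + 4014)*((686226 - 596137)/(-2282840 - 10211) + (950 - 207)*378) = -963717*(90089/(-2293051) + 743*378) = -963717*(90089*(-1/2293051) + 280854) = -963717*(-90089/2293051 + 280854) = -963717*644012455465/2293051 = -620645751543363405/2293051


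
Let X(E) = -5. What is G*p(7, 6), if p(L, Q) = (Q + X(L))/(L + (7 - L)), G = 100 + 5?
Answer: 15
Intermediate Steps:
G = 105
p(L, Q) = -5/7 + Q/7 (p(L, Q) = (Q - 5)/(L + (7 - L)) = (-5 + Q)/7 = (-5 + Q)*(⅐) = -5/7 + Q/7)
G*p(7, 6) = 105*(-5/7 + (⅐)*6) = 105*(-5/7 + 6/7) = 105*(⅐) = 15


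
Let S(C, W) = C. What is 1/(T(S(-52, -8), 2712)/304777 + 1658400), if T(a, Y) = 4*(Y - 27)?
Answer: 304777/505442187540 ≈ 6.0299e-7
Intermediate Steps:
T(a, Y) = -108 + 4*Y (T(a, Y) = 4*(-27 + Y) = -108 + 4*Y)
1/(T(S(-52, -8), 2712)/304777 + 1658400) = 1/((-108 + 4*2712)/304777 + 1658400) = 1/((-108 + 10848)*(1/304777) + 1658400) = 1/(10740*(1/304777) + 1658400) = 1/(10740/304777 + 1658400) = 1/(505442187540/304777) = 304777/505442187540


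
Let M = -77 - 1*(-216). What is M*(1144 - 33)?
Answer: 154429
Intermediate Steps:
M = 139 (M = -77 + 216 = 139)
M*(1144 - 33) = 139*(1144 - 33) = 139*1111 = 154429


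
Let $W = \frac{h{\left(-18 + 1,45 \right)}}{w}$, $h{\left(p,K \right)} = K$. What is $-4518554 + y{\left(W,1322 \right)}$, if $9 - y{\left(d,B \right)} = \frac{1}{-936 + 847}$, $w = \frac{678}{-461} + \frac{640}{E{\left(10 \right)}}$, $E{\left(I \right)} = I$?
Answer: $- \frac{402150504}{89} \approx -4.5185 \cdot 10^{6}$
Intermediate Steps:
$w = \frac{28826}{461}$ ($w = \frac{678}{-461} + \frac{640}{10} = 678 \left(- \frac{1}{461}\right) + 640 \cdot \frac{1}{10} = - \frac{678}{461} + 64 = \frac{28826}{461} \approx 62.529$)
$W = \frac{20745}{28826}$ ($W = \frac{45}{\frac{28826}{461}} = 45 \cdot \frac{461}{28826} = \frac{20745}{28826} \approx 0.71966$)
$y{\left(d,B \right)} = \frac{802}{89}$ ($y{\left(d,B \right)} = 9 - \frac{1}{-936 + 847} = 9 - \frac{1}{-89} = 9 - - \frac{1}{89} = 9 + \frac{1}{89} = \frac{802}{89}$)
$-4518554 + y{\left(W,1322 \right)} = -4518554 + \frac{802}{89} = - \frac{402150504}{89}$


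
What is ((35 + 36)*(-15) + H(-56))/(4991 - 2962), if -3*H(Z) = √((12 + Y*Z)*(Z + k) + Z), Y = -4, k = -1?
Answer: -1065/2029 - 2*I*√3377/6087 ≈ -0.52489 - 0.019094*I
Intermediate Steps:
H(Z) = -√(Z + (-1 + Z)*(12 - 4*Z))/3 (H(Z) = -√((12 - 4*Z)*(Z - 1) + Z)/3 = -√((12 - 4*Z)*(-1 + Z) + Z)/3 = -√((-1 + Z)*(12 - 4*Z) + Z)/3 = -√(Z + (-1 + Z)*(12 - 4*Z))/3)
((35 + 36)*(-15) + H(-56))/(4991 - 2962) = ((35 + 36)*(-15) - √(-12 - 4*(-56)² + 17*(-56))/3)/(4991 - 2962) = (71*(-15) - √(-12 - 4*3136 - 952)/3)/2029 = (-1065 - √(-12 - 12544 - 952)/3)*(1/2029) = (-1065 - 2*I*√3377/3)*(1/2029) = -1065/2029 - 2*I*√3377/6087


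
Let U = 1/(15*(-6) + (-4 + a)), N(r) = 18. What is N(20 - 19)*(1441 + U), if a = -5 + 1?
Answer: 1270953/49 ≈ 25938.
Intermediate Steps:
a = -4
U = -1/98 (U = 1/(15*(-6) + (-4 - 4)) = 1/(-90 - 8) = 1/(-98) = -1/98 ≈ -0.010204)
N(20 - 19)*(1441 + U) = 18*(1441 - 1/98) = 18*(141217/98) = 1270953/49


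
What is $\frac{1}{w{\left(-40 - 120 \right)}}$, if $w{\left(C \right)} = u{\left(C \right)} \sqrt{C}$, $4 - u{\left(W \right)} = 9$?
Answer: $\frac{i \sqrt{10}}{200} \approx 0.015811 i$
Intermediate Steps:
$u{\left(W \right)} = -5$ ($u{\left(W \right)} = 4 - 9 = -5$)
$w{\left(C \right)} = - 5 \sqrt{C}$
$\frac{1}{w{\left(-40 - 120 \right)}} = \frac{1}{\left(-5\right) \sqrt{-40 - 120}} = \frac{1}{\left(-5\right) \sqrt{-160}} = \frac{1}{\left(-5\right) 4 i \sqrt{10}} = \frac{1}{\left(-20\right) i \sqrt{10}} = \frac{i \sqrt{10}}{200}$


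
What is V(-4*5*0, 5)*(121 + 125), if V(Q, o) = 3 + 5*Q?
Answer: 738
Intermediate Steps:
V(-4*5*0, 5)*(121 + 125) = (3 + 5*(-4*5*0))*(121 + 125) = (3 + 5*(-20*0))*246 = (3 + 5*0)*246 = (3 + 0)*246 = 3*246 = 738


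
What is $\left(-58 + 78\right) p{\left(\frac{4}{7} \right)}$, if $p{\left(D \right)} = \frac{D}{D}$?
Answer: $20$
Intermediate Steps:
$p{\left(D \right)} = 1$
$\left(-58 + 78\right) p{\left(\frac{4}{7} \right)} = \left(-58 + 78\right) 1 = 20 \cdot 1 = 20$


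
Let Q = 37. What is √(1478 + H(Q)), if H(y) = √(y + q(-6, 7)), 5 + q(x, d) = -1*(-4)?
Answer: 2*√371 ≈ 38.523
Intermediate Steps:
q(x, d) = -1 (q(x, d) = -5 - 1*(-4) = -5 + 4 = -1)
H(y) = √(-1 + y) (H(y) = √(y - 1) = √(-1 + y))
√(1478 + H(Q)) = √(1478 + √(-1 + 37)) = √(1478 + √36) = √(1478 + 6) = √1484 = 2*√371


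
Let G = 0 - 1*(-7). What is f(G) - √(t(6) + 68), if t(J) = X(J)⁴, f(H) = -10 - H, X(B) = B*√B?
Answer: -17 - 2*√11681 ≈ -233.16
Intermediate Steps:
X(B) = B^(3/2)
G = 7 (G = 0 + 7 = 7)
t(J) = J⁶ (t(J) = (J^(3/2))⁴ = J⁶)
f(G) - √(t(6) + 68) = (-10 - 1*7) - √(6⁶ + 68) = (-10 - 7) - √(46656 + 68) = -17 - √46724 = -17 - 2*√11681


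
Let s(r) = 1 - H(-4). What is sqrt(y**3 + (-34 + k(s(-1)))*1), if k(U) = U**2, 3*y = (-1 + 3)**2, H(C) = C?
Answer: I*sqrt(537)/9 ≈ 2.5748*I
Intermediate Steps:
y = 4/3 (y = (-1 + 3)**2/3 = (1/3)*2**2 = (1/3)*4 = 4/3 ≈ 1.3333)
s(r) = 5 (s(r) = 1 - 1*(-4) = 1 + 4 = 5)
sqrt(y**3 + (-34 + k(s(-1)))*1) = sqrt((4/3)**3 + (-34 + 5**2)*1) = sqrt(64/27 + (-34 + 25)*1) = sqrt(64/27 - 9*1) = sqrt(64/27 - 9) = sqrt(-179/27) = I*sqrt(537)/9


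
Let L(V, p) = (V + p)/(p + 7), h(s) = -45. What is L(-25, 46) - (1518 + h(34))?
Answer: -78048/53 ≈ -1472.6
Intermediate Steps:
L(V, p) = (V + p)/(7 + p)
L(-25, 46) - (1518 + h(34)) = (-25 + 46)/(7 + 46) - (1518 - 45) = 21/53 - 1*1473 = (1/53)*21 - 1473 = 21/53 - 1473 = -78048/53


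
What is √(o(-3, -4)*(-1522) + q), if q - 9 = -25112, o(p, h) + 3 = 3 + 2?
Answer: I*√28147 ≈ 167.77*I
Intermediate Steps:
o(p, h) = 2 (o(p, h) = -3 + (3 + 2) = -3 + 5 = 2)
q = -25103 (q = 9 - 25112 = -25103)
√(o(-3, -4)*(-1522) + q) = √(2*(-1522) - 25103) = √(-3044 - 25103) = √(-28147) = I*√28147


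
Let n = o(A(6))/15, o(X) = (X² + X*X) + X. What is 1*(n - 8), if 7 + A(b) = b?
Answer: -119/15 ≈ -7.9333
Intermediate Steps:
A(b) = -7 + b
o(X) = X + 2*X² (o(X) = (X² + X²) + X = 2*X² + X = X + 2*X²)
n = 1/15 (n = ((-7 + 6)*(1 + 2*(-7 + 6)))/15 = -(1 + 2*(-1))*(1/15) = -(1 - 2)*(1/15) = -1*(-1)*(1/15) = 1*(1/15) = 1/15 ≈ 0.066667)
1*(n - 8) = 1*(1/15 - 8) = 1*(-119/15) = -119/15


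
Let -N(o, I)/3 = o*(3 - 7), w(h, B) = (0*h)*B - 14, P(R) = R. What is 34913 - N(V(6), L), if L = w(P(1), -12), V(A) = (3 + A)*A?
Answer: 34265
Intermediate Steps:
V(A) = A*(3 + A)
w(h, B) = -14 (w(h, B) = 0*B - 14 = 0 - 14 = -14)
L = -14
N(o, I) = 12*o (N(o, I) = -3*o*(3 - 7) = -3*o*(-4) = -(-12)*o = 12*o)
34913 - N(V(6), L) = 34913 - 12*6*(3 + 6) = 34913 - 12*6*9 = 34913 - 12*54 = 34913 - 1*648 = 34913 - 648 = 34265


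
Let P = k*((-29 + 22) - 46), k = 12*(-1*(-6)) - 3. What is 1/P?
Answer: -1/3657 ≈ -0.00027345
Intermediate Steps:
k = 69 (k = 12*6 - 3 = 72 - 3 = 69)
P = -3657 (P = 69*((-29 + 22) - 46) = 69*(-7 - 46) = 69*(-53) = -3657)
1/P = 1/(-3657) = -1/3657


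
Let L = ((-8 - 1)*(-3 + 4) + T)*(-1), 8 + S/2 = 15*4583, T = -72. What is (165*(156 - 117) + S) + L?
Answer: 143990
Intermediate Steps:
S = 137474 (S = -16 + 2*(15*4583) = -16 + 2*68745 = -16 + 137490 = 137474)
L = 81 (L = ((-8 - 1)*(-3 + 4) - 72)*(-1) = (-9*1 - 72)*(-1) = (-9 - 72)*(-1) = -81*(-1) = 81)
(165*(156 - 117) + S) + L = (165*(156 - 117) + 137474) + 81 = (165*39 + 137474) + 81 = (6435 + 137474) + 81 = 143909 + 81 = 143990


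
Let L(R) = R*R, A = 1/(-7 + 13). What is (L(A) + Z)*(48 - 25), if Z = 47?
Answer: 38939/36 ≈ 1081.6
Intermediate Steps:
A = 1/6 ≈ 0.16667
L(R) = R**2
(L(A) + Z)*(48 - 25) = ((1/6)**2 + 47)*(48 - 25) = (1/36 + 47)*23 = (1693/36)*23 = 38939/36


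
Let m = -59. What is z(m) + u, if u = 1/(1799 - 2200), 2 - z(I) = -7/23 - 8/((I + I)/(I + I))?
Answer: 95014/9223 ≈ 10.302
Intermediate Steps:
z(I) = 237/23 (z(I) = 2 - (-7/23 - 8/((I + I)/(I + I))) = 2 - (-7*1/23 - 8/((2*I)/((2*I)))) = 2 - (-7/23 - 8/((2*I)*(1/(2*I)))) = 2 - (-7/23 - 8/1) = 2 - (-7/23 - 8*1) = 2 - (-7/23 - 8) = 2 - 1*(-191/23) = 2 + 191/23 = 237/23)
u = -1/401 (u = 1/(-401) = -1/401 ≈ -0.0024938)
z(m) + u = 237/23 - 1/401 = 95014/9223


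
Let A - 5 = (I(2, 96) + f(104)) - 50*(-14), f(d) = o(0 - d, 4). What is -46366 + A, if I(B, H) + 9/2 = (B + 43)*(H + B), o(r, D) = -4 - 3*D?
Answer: -82543/2 ≈ -41272.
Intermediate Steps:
I(B, H) = -9/2 + (43 + B)*(B + H) (I(B, H) = -9/2 + (B + 43)*(H + B) = -9/2 + (43 + B)*(B + H))
f(d) = -16 (f(d) = -4 - 3*4 = -4 - 12 = -16)
A = 10189/2 (A = 5 + (((-9/2 + 2**2 + 43*2 + 43*96 + 2*96) - 16) - 50*(-14)) = 5 + (((-9/2 + 4 + 86 + 4128 + 192) - 16) + 700) = 5 + ((8811/2 - 16) + 700) = 5 + (8779/2 + 700) = 5 + 10179/2 = 10189/2 ≈ 5094.5)
-46366 + A = -46366 + 10189/2 = -82543/2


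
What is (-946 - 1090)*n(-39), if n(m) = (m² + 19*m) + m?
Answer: -1508676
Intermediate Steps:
n(m) = m² + 20*m
(-946 - 1090)*n(-39) = (-946 - 1090)*(-39*(20 - 39)) = -(-79404)*(-19) = -2036*741 = -1508676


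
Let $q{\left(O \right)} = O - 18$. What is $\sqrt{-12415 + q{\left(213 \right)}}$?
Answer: $2 i \sqrt{3055} \approx 110.54 i$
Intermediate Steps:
$q{\left(O \right)} = -18 + O$ ($q{\left(O \right)} = O - 18 = -18 + O$)
$\sqrt{-12415 + q{\left(213 \right)}} = \sqrt{-12415 + \left(-18 + 213\right)} = \sqrt{-12415 + 195} = \sqrt{-12220} = 2 i \sqrt{3055}$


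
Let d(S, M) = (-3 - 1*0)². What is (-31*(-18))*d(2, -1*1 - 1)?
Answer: 5022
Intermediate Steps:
d(S, M) = 9 (d(S, M) = (-3 + 0)² = (-3)² = 9)
(-31*(-18))*d(2, -1*1 - 1) = -31*(-18)*9 = 558*9 = 5022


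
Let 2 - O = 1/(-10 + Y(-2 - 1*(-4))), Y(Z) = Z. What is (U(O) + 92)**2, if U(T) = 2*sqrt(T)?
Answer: (184 + sqrt(34))**2/4 ≈ 9009.0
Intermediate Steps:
O = 17/8 (O = 2 - 1/(-10 + (-2 - 1*(-4))) = 2 - 1/(-10 + (-2 + 4)) = 2 - 1/(-10 + 2) = 2 - 1/(-8) = 2 - 1*(-1/8) = 2 + 1/8 = 17/8 ≈ 2.1250)
(U(O) + 92)**2 = (2*sqrt(17/8) + 92)**2 = (2*(sqrt(34)/4) + 92)**2 = (sqrt(34)/2 + 92)**2 = (92 + sqrt(34)/2)**2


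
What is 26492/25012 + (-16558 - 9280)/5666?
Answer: -1676204/478777 ≈ -3.5010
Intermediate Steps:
26492/25012 + (-16558 - 9280)/5666 = 26492*(1/25012) - 25838*1/5666 = 179/169 - 12919/2833 = -1676204/478777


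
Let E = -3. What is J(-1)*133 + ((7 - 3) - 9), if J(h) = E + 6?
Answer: 394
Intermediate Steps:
J(h) = 3 (J(h) = -3 + 6 = 3)
J(-1)*133 + ((7 - 3) - 9) = 3*133 + ((7 - 3) - 9) = 399 + (4 - 9) = 399 - 5 = 394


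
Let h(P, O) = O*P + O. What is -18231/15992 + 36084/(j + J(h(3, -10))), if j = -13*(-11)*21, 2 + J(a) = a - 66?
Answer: 174758861/15432280 ≈ 11.324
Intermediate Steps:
h(P, O) = O + O*P
J(a) = -68 + a (J(a) = -2 + (a - 66) = -2 + (-66 + a) = -68 + a)
j = 3003 (j = 143*21 = 3003)
-18231/15992 + 36084/(j + J(h(3, -10))) = -18231/15992 + 36084/(3003 + (-68 - 10*(1 + 3))) = -18231*1/15992 + 36084/(3003 + (-68 - 10*4)) = -18231/15992 + 36084/(3003 + (-68 - 40)) = -18231/15992 + 36084/(3003 - 108) = -18231/15992 + 36084/2895 = -18231/15992 + 36084*(1/2895) = -18231/15992 + 12028/965 = 174758861/15432280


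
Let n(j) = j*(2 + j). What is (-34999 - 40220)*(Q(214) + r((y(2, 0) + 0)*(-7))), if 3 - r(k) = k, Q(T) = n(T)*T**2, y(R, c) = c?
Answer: -159229168498233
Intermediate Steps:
Q(T) = T**3*(2 + T) (Q(T) = (T*(2 + T))*T**2 = T**3*(2 + T))
r(k) = 3 - k
(-34999 - 40220)*(Q(214) + r((y(2, 0) + 0)*(-7))) = (-34999 - 40220)*(214**3*(2 + 214) + (3 - (0 + 0)*(-7))) = -75219*(9800344*216 + (3 - 0*(-7))) = -75219*(2116874304 + (3 - 1*0)) = -75219*(2116874304 + (3 + 0)) = -75219*(2116874304 + 3) = -75219*2116874307 = -159229168498233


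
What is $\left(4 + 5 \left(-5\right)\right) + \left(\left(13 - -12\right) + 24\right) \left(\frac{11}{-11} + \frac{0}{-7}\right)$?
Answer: $-70$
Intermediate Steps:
$\left(4 + 5 \left(-5\right)\right) + \left(\left(13 - -12\right) + 24\right) \left(\frac{11}{-11} + \frac{0}{-7}\right) = \left(4 - 25\right) + \left(\left(13 + 12\right) + 24\right) \left(11 \left(- \frac{1}{11}\right) + 0 \left(- \frac{1}{7}\right)\right) = -21 + \left(25 + 24\right) \left(-1 + 0\right) = -21 + 49 \left(-1\right) = -21 - 49 = -70$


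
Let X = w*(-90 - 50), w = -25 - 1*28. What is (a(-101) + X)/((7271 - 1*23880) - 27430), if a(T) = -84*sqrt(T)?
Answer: -7420/44039 + 84*I*sqrt(101)/44039 ≈ -0.16849 + 0.019169*I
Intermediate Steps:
w = -53 (w = -25 - 28 = -53)
X = 7420 (X = -53*(-90 - 50) = -53*(-140) = 7420)
(a(-101) + X)/((7271 - 1*23880) - 27430) = (-84*I*sqrt(101) + 7420)/((7271 - 1*23880) - 27430) = (-84*I*sqrt(101) + 7420)/((7271 - 23880) - 27430) = (-84*I*sqrt(101) + 7420)/(-16609 - 27430) = (7420 - 84*I*sqrt(101))/(-44039) = (7420 - 84*I*sqrt(101))*(-1/44039) = -7420/44039 + 84*I*sqrt(101)/44039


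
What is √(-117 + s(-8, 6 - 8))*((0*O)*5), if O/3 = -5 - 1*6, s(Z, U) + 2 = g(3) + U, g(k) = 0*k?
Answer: 0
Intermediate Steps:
g(k) = 0
s(Z, U) = -2 + U (s(Z, U) = -2 + (0 + U) = -2 + U)
O = -33 (O = 3*(-5 - 1*6) = 3*(-5 - 6) = 3*(-11) = -33)
√(-117 + s(-8, 6 - 8))*((0*O)*5) = √(-117 + (-2 + (6 - 8)))*((0*(-33))*5) = √(-117 + (-2 - 2))*(0*5) = √(-117 - 4)*0 = √(-121)*0 = (11*I)*0 = 0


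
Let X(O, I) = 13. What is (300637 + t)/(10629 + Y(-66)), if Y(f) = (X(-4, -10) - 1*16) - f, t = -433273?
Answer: -11053/891 ≈ -12.405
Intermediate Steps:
Y(f) = -3 - f (Y(f) = (13 - 1*16) - f = (13 - 16) - f = -3 - f)
(300637 + t)/(10629 + Y(-66)) = (300637 - 433273)/(10629 + (-3 - 1*(-66))) = -132636/(10629 + (-3 + 66)) = -132636/(10629 + 63) = -132636/10692 = -132636*1/10692 = -11053/891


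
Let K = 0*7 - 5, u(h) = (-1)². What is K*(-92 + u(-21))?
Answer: 455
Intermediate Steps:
u(h) = 1
K = -5 (K = 0 - 5 = -5)
K*(-92 + u(-21)) = -5*(-92 + 1) = -5*(-91) = 455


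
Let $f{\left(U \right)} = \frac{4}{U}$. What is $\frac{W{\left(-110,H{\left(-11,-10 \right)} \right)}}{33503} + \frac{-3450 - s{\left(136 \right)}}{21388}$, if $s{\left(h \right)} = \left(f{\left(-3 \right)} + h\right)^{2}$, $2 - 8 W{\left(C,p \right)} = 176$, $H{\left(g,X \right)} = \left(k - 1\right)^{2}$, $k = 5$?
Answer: $- \frac{6512680499}{6449059476} \approx -1.0099$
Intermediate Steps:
$H{\left(g,X \right)} = 16$ ($H{\left(g,X \right)} = \left(5 - 1\right)^{2} = 4^{2} = 16$)
$W{\left(C,p \right)} = - \frac{87}{4}$ ($W{\left(C,p \right)} = \frac{1}{4} - 22 = - \frac{87}{4}$)
$s{\left(h \right)} = \left(- \frac{4}{3} + h\right)^{2}$ ($s{\left(h \right)} = \left(\frac{4}{-3} + h\right)^{2} = \left(4 \left(- \frac{1}{3}\right) + h\right)^{2} = \left(- \frac{4}{3} + h\right)^{2}$)
$\frac{W{\left(-110,H{\left(-11,-10 \right)} \right)}}{33503} + \frac{-3450 - s{\left(136 \right)}}{21388} = - \frac{87}{4 \cdot 33503} + \frac{-3450 - \frac{\left(-4 + 3 \cdot 136\right)^{2}}{9}}{21388} = \left(- \frac{87}{4}\right) \frac{1}{33503} + \left(-3450 - \frac{\left(-4 + 408\right)^{2}}{9}\right) \frac{1}{21388} = - \frac{87}{134012} + \left(-3450 - \frac{404^{2}}{9}\right) \frac{1}{21388} = - \frac{87}{134012} + \left(-3450 - \frac{1}{9} \cdot 163216\right) \frac{1}{21388} = - \frac{87}{134012} + \left(-3450 - \frac{163216}{9}\right) \frac{1}{21388} = - \frac{87}{134012} - \frac{97133}{96246} = - \frac{6512680499}{6449059476}$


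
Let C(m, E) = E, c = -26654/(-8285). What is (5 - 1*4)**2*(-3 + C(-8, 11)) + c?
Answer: 92934/8285 ≈ 11.217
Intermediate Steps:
c = 26654/8285 (c = -26654*(-1/8285) = 26654/8285 ≈ 3.2171)
(5 - 1*4)**2*(-3 + C(-8, 11)) + c = (5 - 1*4)**2*(-3 + 11) + 26654/8285 = (5 - 4)**2*8 + 26654/8285 = 1**2*8 + 26654/8285 = 1*8 + 26654/8285 = 8 + 26654/8285 = 92934/8285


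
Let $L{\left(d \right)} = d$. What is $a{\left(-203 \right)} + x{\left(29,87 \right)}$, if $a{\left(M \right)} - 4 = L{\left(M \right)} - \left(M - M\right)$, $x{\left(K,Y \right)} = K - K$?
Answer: $-199$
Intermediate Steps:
$x{\left(K,Y \right)} = 0$
$a{\left(M \right)} = 4 + M$ ($a{\left(M \right)} = 4 + \left(M - \left(M - M\right)\right) = 4 + \left(M - 0\right) = 4 + \left(M + 0\right) = 4 + M$)
$a{\left(-203 \right)} + x{\left(29,87 \right)} = \left(4 - 203\right) + 0 = -199 + 0 = -199$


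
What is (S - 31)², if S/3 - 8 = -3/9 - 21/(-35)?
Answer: 961/25 ≈ 38.440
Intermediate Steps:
S = 124/5 (S = 24 + 3*(-3/9 - 21/(-35)) = 24 + 3*(-3*⅑ - 21*(-1/35)) = 24 + 3*(-⅓ + ⅗) = 24 + 3*(4/15) = 24 + ⅘ = 124/5 ≈ 24.800)
(S - 31)² = (124/5 - 31)² = (-31/5)² = 961/25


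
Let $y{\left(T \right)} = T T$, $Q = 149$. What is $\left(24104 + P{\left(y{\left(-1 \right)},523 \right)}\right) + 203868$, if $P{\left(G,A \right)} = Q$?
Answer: $228121$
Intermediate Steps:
$y{\left(T \right)} = T^{2}$
$P{\left(G,A \right)} = 149$
$\left(24104 + P{\left(y{\left(-1 \right)},523 \right)}\right) + 203868 = \left(24104 + 149\right) + 203868 = 24253 + 203868 = 228121$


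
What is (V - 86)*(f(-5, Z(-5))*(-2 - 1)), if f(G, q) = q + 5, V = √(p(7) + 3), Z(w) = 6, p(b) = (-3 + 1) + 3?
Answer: 2772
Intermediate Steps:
p(b) = 1 (p(b) = -2 + 3 = 1)
V = 2 (V = √(1 + 3) = √4 = 2)
f(G, q) = 5 + q
(V - 86)*(f(-5, Z(-5))*(-2 - 1)) = (2 - 86)*((5 + 6)*(-2 - 1)) = -924*(-3) = -84*(-33) = 2772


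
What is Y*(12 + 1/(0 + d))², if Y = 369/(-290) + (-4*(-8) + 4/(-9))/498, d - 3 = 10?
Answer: -19367927101/109831410 ≈ -176.34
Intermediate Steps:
d = 13 (d = 3 + 10 = 13)
Y = -785749/649890 (Y = 369*(-1/290) + (32 + 4*(-⅑))*(1/498) = -369/290 + (32 - 4/9)*(1/498) = -369/290 + (284/9)*(1/498) = -369/290 + 142/2241 = -785749/649890 ≈ -1.2090)
Y*(12 + 1/(0 + d))² = -785749*(12 + 1/(0 + 13))²/649890 = -785749*(12 + 1/13)²/649890 = -785749*(157/13)²/649890 = -785749/649890*24649/169 = -19367927101/109831410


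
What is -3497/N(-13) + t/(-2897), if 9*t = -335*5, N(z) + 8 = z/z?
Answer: 91189006/182511 ≈ 499.64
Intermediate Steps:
N(z) = -7 (N(z) = -8 + z/z = -8 + 1 = -7)
t = -1675/9 (t = (-335*5)/9 = (⅑)*(-1675) = -1675/9 ≈ -186.11)
-3497/N(-13) + t/(-2897) = -3497/(-7) - 1675/9/(-2897) = -3497*(-⅐) - 1675/9*(-1/2897) = 3497/7 + 1675/26073 = 91189006/182511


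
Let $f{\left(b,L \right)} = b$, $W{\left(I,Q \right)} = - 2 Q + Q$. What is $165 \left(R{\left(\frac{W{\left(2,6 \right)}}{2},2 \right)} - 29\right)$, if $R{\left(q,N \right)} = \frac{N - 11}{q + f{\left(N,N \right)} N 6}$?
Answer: $- \frac{33990}{7} \approx -4855.7$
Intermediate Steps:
$W{\left(I,Q \right)} = - Q$
$R{\left(q,N \right)} = \frac{-11 + N}{q + 6 N^{2}}$ ($R{\left(q,N \right)} = \frac{N - 11}{q + N N 6} = \frac{-11 + N}{q + N^{2} \cdot 6} = \frac{-11 + N}{q + 6 N^{2}}$)
$165 \left(R{\left(\frac{W{\left(2,6 \right)}}{2},2 \right)} - 29\right) = 165 \left(\frac{-11 + 2}{\frac{\left(-1\right) 6}{2} + 6 \cdot 2^{2}} - 29\right) = 165 \left(\frac{1}{\left(-6\right) \frac{1}{2} + 6 \cdot 4} \left(-9\right) - 29\right) = 165 \left(\frac{1}{-3 + 24} \left(-9\right) - 29\right) = 165 \left(\frac{1}{21} \left(-9\right) - 29\right) = 165 \left(- \frac{3}{7} - 29\right) = 165 \left(- \frac{206}{7}\right) = - \frac{33990}{7}$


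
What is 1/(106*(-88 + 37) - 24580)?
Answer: -1/29986 ≈ -3.3349e-5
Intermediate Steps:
1/(106*(-88 + 37) - 24580) = 1/(106*(-51) - 24580) = 1/(-5406 - 24580) = 1/(-29986) = -1/29986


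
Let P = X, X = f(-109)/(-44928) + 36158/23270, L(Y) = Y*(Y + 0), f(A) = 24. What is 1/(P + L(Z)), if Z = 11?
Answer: 9360/1147099 ≈ 0.0081597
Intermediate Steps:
L(Y) = Y² (L(Y) = Y*Y = Y²)
X = 14539/9360 (X = 24/(-44928) + 36158/23270 = 24*(-1/44928) + 36158*(1/23270) = -1/1872 + 101/65 = 14539/9360 ≈ 1.5533)
P = 14539/9360 ≈ 1.5533
1/(P + L(Z)) = 1/(14539/9360 + 11²) = 1/(14539/9360 + 121) = 1/(1147099/9360) = 9360/1147099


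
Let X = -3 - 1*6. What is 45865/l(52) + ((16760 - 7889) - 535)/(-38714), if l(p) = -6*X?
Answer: 887583733/1045278 ≈ 849.14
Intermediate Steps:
X = -9 (X = -3 - 6 = -9)
l(p) = 54 (l(p) = -6*(-9) = 54)
45865/l(52) + ((16760 - 7889) - 535)/(-38714) = 45865/54 + ((16760 - 7889) - 535)/(-38714) = 45865*(1/54) + (8871 - 535)*(-1/38714) = 45865/54 + 8336*(-1/38714) = 45865/54 - 4168/19357 = 887583733/1045278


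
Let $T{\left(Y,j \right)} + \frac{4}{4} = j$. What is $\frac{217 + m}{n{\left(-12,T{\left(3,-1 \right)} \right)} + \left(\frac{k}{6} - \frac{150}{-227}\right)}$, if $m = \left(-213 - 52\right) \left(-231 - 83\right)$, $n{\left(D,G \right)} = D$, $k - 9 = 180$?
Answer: $\frac{12625286}{3051} \approx 4138.1$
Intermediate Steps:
$k = 189$ ($k = 9 + 180 = 189$)
$T{\left(Y,j \right)} = -1 + j$
$m = 83210$ ($m = \left(-265\right) \left(-314\right) = 83210$)
$\frac{217 + m}{n{\left(-12,T{\left(3,-1 \right)} \right)} + \left(\frac{k}{6} - \frac{150}{-227}\right)} = \frac{217 + 83210}{-12 + \left(\frac{189}{6} - \frac{150}{-227}\right)} = \frac{83427}{-12 + \left(189 \cdot \frac{1}{6} - - \frac{150}{227}\right)} = \frac{83427}{-12 + \left(\frac{63}{2} + \frac{150}{227}\right)} = \frac{83427}{-12 + \frac{14601}{454}} = \frac{83427}{\frac{9153}{454}} = 83427 \cdot \frac{454}{9153} = \frac{12625286}{3051}$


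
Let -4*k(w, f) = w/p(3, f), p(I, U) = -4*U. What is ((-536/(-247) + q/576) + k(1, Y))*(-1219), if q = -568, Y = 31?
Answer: -1594004627/1102608 ≈ -1445.7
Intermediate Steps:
k(w, f) = w/(16*f) (k(w, f) = -w/(4*((-4*f))) = -w*(-1/(4*f))/4 = -(-1)*w/(16*f) = w/(16*f))
((-536/(-247) + q/576) + k(1, Y))*(-1219) = ((-536/(-247) - 568/576) + (1/16)*1/31)*(-1219) = ((-536*(-1/247) - 568*1/576) + (1/16)*1*(1/31))*(-1219) = ((536/247 - 71/72) + 1/496)*(-1219) = (21055/17784 + 1/496)*(-1219) = (1307633/1102608)*(-1219) = -1594004627/1102608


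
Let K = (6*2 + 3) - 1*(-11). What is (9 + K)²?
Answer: 1225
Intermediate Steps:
K = 26 (K = (12 + 3) + 11 = 15 + 11 = 26)
(9 + K)² = (9 + 26)² = 35² = 1225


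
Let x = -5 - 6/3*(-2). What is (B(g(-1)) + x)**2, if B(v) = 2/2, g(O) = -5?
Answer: 0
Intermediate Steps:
x = -1 (x = -5 - 6*1/3*(-2) = -5 - 2*(-2) = -5 + 4 = -1)
B(v) = 1 (B(v) = 2*(1/2) = 1)
(B(g(-1)) + x)**2 = (1 - 1)**2 = 0**2 = 0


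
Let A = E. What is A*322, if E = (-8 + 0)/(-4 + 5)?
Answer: -2576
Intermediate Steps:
E = -8 (E = -8/1 = -8*1 = -8)
A = -8
A*322 = -8*322 = -2576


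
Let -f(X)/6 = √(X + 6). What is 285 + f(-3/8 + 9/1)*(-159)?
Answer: 285 + 1431*√26/2 ≈ 3933.3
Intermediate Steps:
f(X) = -6*√(6 + X) (f(X) = -6*√(X + 6) = -6*√(6 + X))
285 + f(-3/8 + 9/1)*(-159) = 285 - 6*√(6 + (-3/8 + 9/1))*(-159) = 285 - 6*√(6 + (-3*⅛ + 9*1))*(-159) = 285 - 6*√(6 + (-3/8 + 9))*(-159) = 285 - 6*√(6 + 69/8)*(-159) = 285 - 9*√26/2*(-159) = 285 + 1431*√26/2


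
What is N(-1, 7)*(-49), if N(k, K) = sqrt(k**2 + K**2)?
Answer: -245*sqrt(2) ≈ -346.48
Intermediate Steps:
N(k, K) = sqrt(K**2 + k**2)
N(-1, 7)*(-49) = sqrt(7**2 + (-1)**2)*(-49) = sqrt(49 + 1)*(-49) = sqrt(50)*(-49) = (5*sqrt(2))*(-49) = -245*sqrt(2)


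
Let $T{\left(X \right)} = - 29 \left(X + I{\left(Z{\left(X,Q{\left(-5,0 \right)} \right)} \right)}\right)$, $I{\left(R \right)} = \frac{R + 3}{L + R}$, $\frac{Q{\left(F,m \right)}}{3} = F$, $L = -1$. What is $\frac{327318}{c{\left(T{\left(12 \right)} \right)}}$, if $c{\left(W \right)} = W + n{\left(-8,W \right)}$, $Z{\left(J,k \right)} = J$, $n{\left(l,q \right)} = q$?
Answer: $- \frac{600083}{1421} \approx -422.3$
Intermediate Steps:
$Q{\left(F,m \right)} = 3 F$
$I{\left(R \right)} = \frac{3 + R}{-1 + R}$ ($I{\left(R \right)} = \frac{R + 3}{-1 + R} = \frac{3 + R}{-1 + R}$)
$T{\left(X \right)} = - 29 X - \frac{29 \left(3 + X\right)}{-1 + X}$ ($T{\left(X \right)} = - 29 \left(X + \frac{3 + X}{-1 + X}\right) = - 29 X - \frac{29 \left(3 + X\right)}{-1 + X}$)
$c{\left(W \right)} = 2 W$ ($c{\left(W \right)} = W + W = 2 W$)
$\frac{327318}{c{\left(T{\left(12 \right)} \right)}} = \frac{327318}{2 \frac{29 \left(-3 - 12^{2}\right)}{-1 + 12}} = \frac{327318}{2 \frac{29 \left(-3 - 144\right)}{11}} = \frac{327318}{2 \cdot 29 \cdot \frac{1}{11} \left(-3 - 144\right)} = \frac{327318}{2 \cdot 29 \cdot \frac{1}{11} \left(-147\right)} = \frac{327318}{2 \left(- \frac{4263}{11}\right)} = \frac{327318}{- \frac{8526}{11}} = 327318 \left(- \frac{11}{8526}\right) = - \frac{600083}{1421}$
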